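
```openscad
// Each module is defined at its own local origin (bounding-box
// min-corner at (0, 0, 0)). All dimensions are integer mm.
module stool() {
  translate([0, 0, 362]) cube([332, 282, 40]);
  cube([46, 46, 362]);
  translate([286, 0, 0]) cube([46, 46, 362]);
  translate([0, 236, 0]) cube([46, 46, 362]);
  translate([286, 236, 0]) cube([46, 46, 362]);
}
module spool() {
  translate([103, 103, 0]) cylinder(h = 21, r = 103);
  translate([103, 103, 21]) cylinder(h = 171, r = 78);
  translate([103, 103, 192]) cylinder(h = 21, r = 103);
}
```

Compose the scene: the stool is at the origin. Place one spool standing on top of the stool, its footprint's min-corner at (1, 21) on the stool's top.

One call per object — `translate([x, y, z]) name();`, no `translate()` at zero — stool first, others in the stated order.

stool();
translate([1, 21, 402]) spool();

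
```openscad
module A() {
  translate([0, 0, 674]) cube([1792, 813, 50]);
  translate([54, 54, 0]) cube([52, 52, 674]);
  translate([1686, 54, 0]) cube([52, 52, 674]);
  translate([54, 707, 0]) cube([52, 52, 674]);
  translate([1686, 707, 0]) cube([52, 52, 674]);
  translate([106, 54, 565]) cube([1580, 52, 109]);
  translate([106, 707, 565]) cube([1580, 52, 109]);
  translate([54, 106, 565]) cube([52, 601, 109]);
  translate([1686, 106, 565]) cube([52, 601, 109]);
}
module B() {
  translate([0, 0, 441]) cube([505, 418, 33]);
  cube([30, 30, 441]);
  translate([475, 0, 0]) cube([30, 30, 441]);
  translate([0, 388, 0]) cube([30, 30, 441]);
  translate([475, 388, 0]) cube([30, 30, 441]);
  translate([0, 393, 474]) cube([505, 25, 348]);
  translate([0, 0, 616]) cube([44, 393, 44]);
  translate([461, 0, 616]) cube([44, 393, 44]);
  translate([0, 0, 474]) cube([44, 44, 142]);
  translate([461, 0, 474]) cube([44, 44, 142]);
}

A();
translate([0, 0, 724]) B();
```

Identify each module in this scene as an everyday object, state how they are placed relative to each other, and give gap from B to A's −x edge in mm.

A is a table. B is a chair. The chair is on top of the table. The gap from the chair to the table's −x edge is 0 mm.

The chair's min-x is at 0; the table's min-x is 0; gap = 0 mm.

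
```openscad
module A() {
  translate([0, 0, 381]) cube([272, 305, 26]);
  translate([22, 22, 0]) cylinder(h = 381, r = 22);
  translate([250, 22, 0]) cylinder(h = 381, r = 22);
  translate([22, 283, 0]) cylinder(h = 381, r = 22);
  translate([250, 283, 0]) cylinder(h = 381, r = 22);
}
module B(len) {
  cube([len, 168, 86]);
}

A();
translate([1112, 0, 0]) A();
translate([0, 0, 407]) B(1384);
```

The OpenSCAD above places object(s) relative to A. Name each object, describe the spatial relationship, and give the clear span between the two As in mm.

Second stool starts at x = 1112; first ends at x = 272; clear span = 1112 − 272 = 840 mm.

A is a stool. B is a beam. A beam spans the tops of two stools. The clear span between the two stools is 840 mm.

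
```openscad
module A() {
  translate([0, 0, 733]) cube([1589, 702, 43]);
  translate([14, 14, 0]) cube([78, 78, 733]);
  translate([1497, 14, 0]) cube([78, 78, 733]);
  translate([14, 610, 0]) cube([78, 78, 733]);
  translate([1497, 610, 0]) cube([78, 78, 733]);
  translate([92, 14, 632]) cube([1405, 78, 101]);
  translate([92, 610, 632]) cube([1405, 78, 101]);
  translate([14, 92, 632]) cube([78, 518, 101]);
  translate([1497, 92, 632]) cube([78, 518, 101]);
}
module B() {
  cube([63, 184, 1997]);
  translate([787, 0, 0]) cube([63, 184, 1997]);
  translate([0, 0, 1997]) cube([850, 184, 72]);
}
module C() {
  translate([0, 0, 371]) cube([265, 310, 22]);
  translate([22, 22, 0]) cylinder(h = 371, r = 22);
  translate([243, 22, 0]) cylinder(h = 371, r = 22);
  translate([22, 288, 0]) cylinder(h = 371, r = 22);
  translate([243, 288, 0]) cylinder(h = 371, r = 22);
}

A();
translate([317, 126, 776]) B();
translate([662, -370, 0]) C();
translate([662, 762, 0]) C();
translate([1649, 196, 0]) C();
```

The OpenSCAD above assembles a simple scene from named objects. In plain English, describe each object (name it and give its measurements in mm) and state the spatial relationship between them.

A is a table with a 1589×702 mm rectangular top, 43 mm thick, top surface at z = 776 mm, supported by four 78×78 mm square legs, each inset 14 mm from the nearest pair of top edges, running from the floor. Four apron rails, 78 mm thick and 101 mm tall, run between adjacent legs with their top edges flush with the underside of the top and their outer faces flush with the legs' outer faces.

B is a door frame. The clear opening is 724 mm wide and 1997 mm high. Two 63 mm wide jambs, 184 mm deep, stand either side of the opening from the floor to the top of the opening. A 72 mm thick head sits across the top of both jambs, spanning the full outside width of the frame.

C is a simple wooden stool: a rectangular seat 265 mm (x) by 310 mm (y), 22 mm thick, top face at z = 393 mm, on four round legs, each 44 mm in diameter. The legs rest on z = 0, each leg's axis is inset half a diameter from the nearest pair of seat edges (so the leg's bounding box is flush with the corner).

The door frame is on top of the table. Three stools sit around the table at the −y, +y, +x sides.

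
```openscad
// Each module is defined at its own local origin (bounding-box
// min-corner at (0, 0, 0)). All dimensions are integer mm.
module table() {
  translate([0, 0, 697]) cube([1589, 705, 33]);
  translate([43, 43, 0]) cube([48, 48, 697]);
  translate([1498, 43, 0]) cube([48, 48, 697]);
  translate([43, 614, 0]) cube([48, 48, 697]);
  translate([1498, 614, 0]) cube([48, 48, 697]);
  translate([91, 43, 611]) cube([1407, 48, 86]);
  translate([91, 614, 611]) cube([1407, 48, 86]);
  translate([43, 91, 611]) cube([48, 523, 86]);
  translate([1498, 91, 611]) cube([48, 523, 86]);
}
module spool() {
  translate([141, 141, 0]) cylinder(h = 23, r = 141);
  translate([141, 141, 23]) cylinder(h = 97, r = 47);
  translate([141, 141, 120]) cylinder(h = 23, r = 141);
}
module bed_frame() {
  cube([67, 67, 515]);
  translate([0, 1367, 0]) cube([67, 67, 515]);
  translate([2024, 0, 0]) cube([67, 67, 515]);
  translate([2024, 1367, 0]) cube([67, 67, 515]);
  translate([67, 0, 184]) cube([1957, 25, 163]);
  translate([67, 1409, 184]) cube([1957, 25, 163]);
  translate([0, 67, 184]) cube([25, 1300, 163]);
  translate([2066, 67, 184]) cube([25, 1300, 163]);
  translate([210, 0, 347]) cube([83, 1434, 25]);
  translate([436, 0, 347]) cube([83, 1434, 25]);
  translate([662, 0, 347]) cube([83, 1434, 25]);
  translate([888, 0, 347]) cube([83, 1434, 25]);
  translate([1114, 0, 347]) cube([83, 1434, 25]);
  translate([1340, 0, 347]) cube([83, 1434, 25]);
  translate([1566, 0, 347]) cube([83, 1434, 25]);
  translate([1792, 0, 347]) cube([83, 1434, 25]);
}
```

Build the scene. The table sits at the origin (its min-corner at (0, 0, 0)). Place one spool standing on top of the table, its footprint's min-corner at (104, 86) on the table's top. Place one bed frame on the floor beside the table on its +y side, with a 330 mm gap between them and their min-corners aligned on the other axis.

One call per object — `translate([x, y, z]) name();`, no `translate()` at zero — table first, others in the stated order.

table();
translate([104, 86, 730]) spool();
translate([0, 1035, 0]) bed_frame();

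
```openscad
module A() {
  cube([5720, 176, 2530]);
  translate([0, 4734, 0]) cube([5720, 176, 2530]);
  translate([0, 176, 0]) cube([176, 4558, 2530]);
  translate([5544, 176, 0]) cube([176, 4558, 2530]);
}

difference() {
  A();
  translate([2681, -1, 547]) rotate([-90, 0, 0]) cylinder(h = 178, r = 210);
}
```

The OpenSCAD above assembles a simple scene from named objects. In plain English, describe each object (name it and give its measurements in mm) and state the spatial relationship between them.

A is the wall frame of a small rectangular building: four walls, each 2530 mm tall and 176 mm thick, enclosing a footprint 5720 mm (x) by 4910 mm (y) outside-to-outside, with no floor or roof. The front and back walls (the −y and +y sides) span the full width; the two side walls fit between them.

The house frame has a circular hole of radius 210 mm through its front wall, centred at (x = 2681, z = 547).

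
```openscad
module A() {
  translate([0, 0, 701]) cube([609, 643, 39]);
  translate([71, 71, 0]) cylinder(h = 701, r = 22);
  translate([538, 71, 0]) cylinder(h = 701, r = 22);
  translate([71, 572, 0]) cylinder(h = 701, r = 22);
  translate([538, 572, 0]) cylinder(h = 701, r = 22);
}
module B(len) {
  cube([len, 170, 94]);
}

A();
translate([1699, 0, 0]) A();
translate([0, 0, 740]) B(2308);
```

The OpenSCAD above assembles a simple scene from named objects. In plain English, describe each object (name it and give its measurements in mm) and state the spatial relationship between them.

A is a rectangular dining table. The top is 609×643×39 mm with its upper surface at z = 740 mm. It stands on four round legs of 44 mm diameter, each leg's bounding box inset 49 mm from the nearest pair of top edges, running from the floor to the underside of the top.

B is a rectangular beam 2308 mm long (x), 170 mm deep (y), 94 mm thick (z).

The beam spans the tops of two tables placed 1090 mm apart, resting at z = 740 mm.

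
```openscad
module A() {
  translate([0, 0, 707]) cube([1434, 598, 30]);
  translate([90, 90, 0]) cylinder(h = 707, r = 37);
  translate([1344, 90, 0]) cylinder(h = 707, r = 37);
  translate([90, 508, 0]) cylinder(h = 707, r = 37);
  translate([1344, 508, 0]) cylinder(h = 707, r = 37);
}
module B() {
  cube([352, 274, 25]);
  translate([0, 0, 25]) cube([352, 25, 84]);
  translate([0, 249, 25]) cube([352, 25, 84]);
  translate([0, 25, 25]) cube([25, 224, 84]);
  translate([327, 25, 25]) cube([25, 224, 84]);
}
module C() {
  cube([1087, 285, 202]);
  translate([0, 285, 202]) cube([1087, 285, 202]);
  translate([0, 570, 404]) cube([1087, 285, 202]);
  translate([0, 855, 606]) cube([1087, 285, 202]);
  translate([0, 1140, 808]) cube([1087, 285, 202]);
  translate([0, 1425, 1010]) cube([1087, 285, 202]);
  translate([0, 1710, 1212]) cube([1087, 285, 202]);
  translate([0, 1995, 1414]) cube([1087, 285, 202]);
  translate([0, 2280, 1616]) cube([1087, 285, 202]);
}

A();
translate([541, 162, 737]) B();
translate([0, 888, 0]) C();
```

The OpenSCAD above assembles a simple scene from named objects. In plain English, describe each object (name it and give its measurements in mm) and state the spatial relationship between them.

A is a table with a 1434×598 mm rectangular top, 30 mm thick, top surface at z = 737 mm, supported by four round legs of 74 mm diameter, each leg's bounding box inset 53 mm from the nearest pair of top edges, running from the floor.

B is an open-topped rectangular box: outside dimensions 352×274×109 mm, with a uniform wall and base thickness of 25 mm. The base is a full 352×274 slab on the floor; four walls sit on top of the base. The front and back walls (the −y and +y sides) span the full width; the two side walls fit between them.

C is a straight staircase of 9 solid steps. Each step is 1087 mm wide (x), 285 mm deep (y, the going) and 202 mm tall (the rise). The first step rests on the floor; each subsequent step sits one going further in +y and one rise higher in +z, directly behind and above the previous step with no overlap.

The open box is on top of the table, centred. The staircase is on the floor beside the table on its +y side.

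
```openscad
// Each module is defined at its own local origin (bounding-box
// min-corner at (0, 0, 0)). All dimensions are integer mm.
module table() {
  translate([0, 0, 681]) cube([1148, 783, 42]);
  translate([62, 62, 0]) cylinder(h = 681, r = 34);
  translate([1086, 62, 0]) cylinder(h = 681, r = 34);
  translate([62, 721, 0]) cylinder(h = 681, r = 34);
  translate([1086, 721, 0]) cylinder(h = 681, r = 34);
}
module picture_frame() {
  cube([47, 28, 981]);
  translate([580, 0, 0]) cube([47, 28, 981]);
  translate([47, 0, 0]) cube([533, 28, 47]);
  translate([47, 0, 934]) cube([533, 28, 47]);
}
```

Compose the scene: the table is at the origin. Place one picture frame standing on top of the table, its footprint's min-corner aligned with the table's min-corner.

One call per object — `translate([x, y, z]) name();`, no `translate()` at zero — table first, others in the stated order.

table();
translate([0, 0, 723]) picture_frame();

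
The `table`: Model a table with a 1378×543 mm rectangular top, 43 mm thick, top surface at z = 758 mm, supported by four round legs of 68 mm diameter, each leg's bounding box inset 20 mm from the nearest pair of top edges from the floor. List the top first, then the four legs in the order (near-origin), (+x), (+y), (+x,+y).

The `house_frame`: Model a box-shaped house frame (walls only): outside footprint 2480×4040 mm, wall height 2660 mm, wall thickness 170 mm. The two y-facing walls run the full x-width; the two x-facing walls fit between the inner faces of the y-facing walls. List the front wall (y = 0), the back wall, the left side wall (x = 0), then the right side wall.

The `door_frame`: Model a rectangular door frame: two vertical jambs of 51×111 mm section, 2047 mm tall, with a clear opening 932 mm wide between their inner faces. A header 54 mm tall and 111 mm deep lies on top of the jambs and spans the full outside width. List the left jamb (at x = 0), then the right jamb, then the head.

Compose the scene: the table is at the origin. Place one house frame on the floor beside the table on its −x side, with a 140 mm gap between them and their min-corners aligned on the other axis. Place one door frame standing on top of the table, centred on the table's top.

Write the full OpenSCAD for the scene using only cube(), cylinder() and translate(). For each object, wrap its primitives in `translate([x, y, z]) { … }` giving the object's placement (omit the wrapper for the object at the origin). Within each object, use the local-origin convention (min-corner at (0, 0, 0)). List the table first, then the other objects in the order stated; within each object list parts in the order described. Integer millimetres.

translate([0, 0, 715]) cube([1378, 543, 43]);
translate([54, 54, 0]) cylinder(h = 715, r = 34);
translate([1324, 54, 0]) cylinder(h = 715, r = 34);
translate([54, 489, 0]) cylinder(h = 715, r = 34);
translate([1324, 489, 0]) cylinder(h = 715, r = 34);
translate([-2620, 0, 0]) {
  cube([2480, 170, 2660]);
  translate([0, 3870, 0]) cube([2480, 170, 2660]);
  translate([0, 170, 0]) cube([170, 3700, 2660]);
  translate([2310, 170, 0]) cube([170, 3700, 2660]);
}
translate([172, 216, 758]) {
  cube([51, 111, 2047]);
  translate([983, 0, 0]) cube([51, 111, 2047]);
  translate([0, 0, 2047]) cube([1034, 111, 54]);
}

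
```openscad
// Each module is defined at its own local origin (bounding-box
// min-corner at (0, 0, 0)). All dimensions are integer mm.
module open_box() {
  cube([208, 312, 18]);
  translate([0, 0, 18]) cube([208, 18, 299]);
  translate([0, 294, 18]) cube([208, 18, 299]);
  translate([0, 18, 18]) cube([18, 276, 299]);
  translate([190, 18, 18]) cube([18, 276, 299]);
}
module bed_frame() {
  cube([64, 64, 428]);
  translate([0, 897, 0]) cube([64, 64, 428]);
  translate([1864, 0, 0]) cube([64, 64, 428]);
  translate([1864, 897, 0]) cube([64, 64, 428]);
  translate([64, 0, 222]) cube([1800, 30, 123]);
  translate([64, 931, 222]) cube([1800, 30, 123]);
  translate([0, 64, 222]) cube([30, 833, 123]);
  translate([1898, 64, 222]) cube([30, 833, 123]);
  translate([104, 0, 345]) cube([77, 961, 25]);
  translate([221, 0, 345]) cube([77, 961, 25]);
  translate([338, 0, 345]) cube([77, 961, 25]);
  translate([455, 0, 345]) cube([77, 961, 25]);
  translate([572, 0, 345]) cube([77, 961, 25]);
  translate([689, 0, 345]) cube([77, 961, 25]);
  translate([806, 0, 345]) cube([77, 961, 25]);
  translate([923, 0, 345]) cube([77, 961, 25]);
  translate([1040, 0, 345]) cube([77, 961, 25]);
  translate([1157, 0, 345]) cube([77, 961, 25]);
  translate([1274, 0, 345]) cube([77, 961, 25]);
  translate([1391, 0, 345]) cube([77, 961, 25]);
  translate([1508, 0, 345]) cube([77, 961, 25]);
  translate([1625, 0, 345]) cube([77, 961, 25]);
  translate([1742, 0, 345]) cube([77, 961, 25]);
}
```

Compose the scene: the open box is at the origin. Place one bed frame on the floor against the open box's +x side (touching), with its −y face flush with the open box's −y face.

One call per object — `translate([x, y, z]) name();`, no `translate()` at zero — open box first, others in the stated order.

open_box();
translate([208, 0, 0]) bed_frame();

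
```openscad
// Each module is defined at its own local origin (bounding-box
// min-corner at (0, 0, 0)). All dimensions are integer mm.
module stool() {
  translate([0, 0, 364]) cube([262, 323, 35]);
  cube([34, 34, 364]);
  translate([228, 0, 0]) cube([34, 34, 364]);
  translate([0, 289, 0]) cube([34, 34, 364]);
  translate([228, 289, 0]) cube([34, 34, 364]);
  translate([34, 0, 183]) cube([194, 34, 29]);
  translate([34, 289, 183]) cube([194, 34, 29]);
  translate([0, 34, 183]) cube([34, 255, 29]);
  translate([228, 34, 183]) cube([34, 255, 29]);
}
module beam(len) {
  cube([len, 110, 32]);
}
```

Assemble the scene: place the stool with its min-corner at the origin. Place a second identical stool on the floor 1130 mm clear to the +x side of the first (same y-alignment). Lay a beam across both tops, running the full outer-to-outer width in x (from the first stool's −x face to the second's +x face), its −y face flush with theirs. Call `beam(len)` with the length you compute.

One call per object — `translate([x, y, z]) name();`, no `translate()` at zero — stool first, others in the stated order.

stool();
translate([1392, 0, 0]) stool();
translate([0, 0, 399]) beam(1654);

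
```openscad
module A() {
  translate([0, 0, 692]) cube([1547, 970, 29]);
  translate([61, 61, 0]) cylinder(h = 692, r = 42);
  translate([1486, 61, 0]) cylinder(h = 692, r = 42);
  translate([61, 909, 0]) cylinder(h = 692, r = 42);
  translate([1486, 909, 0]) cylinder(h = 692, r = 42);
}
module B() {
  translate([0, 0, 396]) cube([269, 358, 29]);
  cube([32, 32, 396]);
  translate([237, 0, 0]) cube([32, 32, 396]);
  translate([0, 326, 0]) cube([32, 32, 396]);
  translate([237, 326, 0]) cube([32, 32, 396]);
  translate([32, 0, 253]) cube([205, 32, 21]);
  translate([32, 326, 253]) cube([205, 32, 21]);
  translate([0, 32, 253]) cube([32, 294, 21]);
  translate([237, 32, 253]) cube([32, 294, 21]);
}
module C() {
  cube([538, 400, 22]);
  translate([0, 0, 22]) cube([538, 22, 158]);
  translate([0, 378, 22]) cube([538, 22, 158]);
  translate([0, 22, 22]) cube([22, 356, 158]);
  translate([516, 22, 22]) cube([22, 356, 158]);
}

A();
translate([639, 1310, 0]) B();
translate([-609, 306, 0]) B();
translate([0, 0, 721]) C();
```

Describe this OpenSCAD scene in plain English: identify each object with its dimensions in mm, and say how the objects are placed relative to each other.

A is a rectangular dining table. The top is 1547×970×29 mm with its upper surface at z = 721 mm. It stands on four round legs of 84 mm diameter, each leg's bounding box inset 19 mm from the nearest pair of top edges, running from the floor to the underside of the top.

B is a four-legged stool. The seat is 269×358 mm, 29 mm thick, top at z = 425 mm. It stands on four square legs, each 32×32 mm in cross-section, from z = 0 to the seat underside, each flush with a corner of the seat. Four stretchers, 32 mm wide and 21 mm tall, connect adjacent legs with their undersides at z = 253 mm, each running between the inner faces of the legs it joins and aligned with the legs' outer faces on the other axis.

C is an open storage box with external size 538×400×180 mm and wall thickness 22 mm (the base is also 22 mm thick). The base covers the whole footprint; the four walls stand on the base, with the y-facing walls full-width and the x-facing walls fitting between their inner faces.

Two stools sit around the table at the +y, −x sides. The open box is on top of the table.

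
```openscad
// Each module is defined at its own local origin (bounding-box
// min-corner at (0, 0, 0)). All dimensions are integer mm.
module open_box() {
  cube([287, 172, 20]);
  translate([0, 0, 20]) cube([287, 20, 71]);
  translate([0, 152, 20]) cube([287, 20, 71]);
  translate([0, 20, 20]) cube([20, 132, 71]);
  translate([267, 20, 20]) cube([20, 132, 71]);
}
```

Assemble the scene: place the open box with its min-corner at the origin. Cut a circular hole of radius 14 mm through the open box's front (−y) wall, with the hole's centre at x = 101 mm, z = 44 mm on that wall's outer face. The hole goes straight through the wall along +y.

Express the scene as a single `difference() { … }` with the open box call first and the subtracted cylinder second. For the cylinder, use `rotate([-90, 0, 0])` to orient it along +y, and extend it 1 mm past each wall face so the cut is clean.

difference() {
  open_box();
  translate([101, -1, 44]) rotate([-90, 0, 0]) cylinder(h = 22, r = 14);
}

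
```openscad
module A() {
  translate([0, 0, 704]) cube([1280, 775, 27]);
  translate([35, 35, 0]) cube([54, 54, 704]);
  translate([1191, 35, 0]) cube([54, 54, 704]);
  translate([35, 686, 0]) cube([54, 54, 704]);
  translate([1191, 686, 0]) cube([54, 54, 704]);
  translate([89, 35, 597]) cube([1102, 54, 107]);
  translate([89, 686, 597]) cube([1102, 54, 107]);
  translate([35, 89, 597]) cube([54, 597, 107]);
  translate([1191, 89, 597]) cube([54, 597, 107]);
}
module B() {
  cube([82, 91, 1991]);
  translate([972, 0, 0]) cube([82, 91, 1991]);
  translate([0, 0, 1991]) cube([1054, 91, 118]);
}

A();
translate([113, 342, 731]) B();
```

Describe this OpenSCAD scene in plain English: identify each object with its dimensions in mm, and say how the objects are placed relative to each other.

A is a table: top 1280 mm (x) × 775 mm (y), 27 mm thick, upper face at z = 731 mm, on four 54×54 mm square legs, each inset 35 mm from the nearest pair of top edges, running from z = 0 to the bottom of the top. Four apron rails, 54 mm thick and 107 mm tall, run between adjacent legs with their top edges flush with the underside of the top and their outer faces flush with the legs' outer faces.

B is a rectangular door frame: two vertical jambs of 82×91 mm section, 1991 mm tall, with a clear opening 890 mm wide between their inner faces. A header 118 mm tall and 91 mm deep lies on top of the jambs and spans the full outside width.

The door frame is on top of the table, centred.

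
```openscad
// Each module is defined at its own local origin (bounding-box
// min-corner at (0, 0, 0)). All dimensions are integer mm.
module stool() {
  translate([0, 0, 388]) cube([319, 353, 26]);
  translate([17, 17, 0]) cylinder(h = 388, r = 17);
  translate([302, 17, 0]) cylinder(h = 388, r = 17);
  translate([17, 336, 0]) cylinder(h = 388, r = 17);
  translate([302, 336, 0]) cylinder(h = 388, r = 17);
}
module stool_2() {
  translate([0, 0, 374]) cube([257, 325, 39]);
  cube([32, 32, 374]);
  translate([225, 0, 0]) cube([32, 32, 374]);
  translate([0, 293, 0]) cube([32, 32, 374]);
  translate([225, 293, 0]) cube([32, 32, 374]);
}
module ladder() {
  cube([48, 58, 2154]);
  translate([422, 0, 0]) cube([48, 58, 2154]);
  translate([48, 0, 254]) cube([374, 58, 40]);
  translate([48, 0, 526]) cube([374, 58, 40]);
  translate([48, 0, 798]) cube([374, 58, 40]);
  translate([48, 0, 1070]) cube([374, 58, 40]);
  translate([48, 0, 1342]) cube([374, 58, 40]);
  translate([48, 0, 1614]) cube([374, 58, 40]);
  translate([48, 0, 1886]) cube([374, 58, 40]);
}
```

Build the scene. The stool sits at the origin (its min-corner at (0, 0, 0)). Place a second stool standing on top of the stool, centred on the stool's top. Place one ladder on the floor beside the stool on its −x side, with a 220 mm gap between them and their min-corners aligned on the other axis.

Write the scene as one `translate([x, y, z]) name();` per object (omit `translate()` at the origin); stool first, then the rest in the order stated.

stool();
translate([31, 14, 414]) stool_2();
translate([-690, 0, 0]) ladder();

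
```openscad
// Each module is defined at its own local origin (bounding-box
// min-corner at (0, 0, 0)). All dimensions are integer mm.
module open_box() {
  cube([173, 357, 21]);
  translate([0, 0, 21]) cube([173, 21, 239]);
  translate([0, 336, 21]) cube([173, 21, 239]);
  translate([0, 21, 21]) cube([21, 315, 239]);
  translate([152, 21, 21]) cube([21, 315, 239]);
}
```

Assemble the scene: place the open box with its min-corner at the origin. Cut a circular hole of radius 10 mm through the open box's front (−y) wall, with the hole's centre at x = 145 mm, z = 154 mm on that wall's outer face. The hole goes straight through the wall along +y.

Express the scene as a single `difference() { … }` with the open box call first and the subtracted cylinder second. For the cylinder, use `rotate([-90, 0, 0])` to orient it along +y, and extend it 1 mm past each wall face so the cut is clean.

difference() {
  open_box();
  translate([145, -1, 154]) rotate([-90, 0, 0]) cylinder(h = 23, r = 10);
}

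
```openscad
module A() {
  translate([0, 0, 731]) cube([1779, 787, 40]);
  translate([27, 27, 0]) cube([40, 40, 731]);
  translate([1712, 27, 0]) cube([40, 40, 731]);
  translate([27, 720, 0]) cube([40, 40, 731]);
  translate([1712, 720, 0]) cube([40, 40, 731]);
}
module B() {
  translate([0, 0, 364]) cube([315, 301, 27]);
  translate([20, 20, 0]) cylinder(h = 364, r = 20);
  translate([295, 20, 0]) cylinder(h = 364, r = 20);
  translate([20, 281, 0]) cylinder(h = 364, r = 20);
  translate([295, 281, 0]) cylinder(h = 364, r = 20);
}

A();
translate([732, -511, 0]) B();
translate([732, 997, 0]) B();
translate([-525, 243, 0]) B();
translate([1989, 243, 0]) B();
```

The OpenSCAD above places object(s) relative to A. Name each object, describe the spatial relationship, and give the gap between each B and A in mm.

A is a table. B is a stool. Four stools sit around the table at the −y, +y, −x, +x sides. The gap between each stool and the table is 210 mm.

Each stool's nearest face is 210 mm from the table's bounding box.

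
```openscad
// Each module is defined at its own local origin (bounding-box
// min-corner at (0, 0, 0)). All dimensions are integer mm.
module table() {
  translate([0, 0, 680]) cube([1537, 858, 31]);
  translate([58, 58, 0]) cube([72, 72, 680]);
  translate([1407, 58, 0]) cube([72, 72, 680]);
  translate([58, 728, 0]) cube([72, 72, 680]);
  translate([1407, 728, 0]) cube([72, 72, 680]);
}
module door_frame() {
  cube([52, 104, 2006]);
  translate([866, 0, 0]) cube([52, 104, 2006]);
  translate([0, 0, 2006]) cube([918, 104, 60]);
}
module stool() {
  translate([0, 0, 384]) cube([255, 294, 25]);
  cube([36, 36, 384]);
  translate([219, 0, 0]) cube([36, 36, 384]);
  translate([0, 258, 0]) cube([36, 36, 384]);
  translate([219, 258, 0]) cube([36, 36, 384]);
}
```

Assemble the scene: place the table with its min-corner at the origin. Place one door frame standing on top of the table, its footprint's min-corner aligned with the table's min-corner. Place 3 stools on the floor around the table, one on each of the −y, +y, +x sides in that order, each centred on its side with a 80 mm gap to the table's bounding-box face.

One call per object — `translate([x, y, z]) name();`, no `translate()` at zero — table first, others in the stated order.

table();
translate([0, 0, 711]) door_frame();
translate([641, -374, 0]) stool();
translate([641, 938, 0]) stool();
translate([1617, 282, 0]) stool();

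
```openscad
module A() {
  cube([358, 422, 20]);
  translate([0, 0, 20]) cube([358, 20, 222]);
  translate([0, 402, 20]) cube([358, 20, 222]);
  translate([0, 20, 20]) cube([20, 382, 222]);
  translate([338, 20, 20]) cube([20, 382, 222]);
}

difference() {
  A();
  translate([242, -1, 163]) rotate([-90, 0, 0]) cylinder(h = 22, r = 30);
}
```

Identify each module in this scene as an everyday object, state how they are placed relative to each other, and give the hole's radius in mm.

A is an open box. The open box has a circular hole through its front wall. The hole's radius is 30 mm.

The subtracted cylinder has r = 30 mm.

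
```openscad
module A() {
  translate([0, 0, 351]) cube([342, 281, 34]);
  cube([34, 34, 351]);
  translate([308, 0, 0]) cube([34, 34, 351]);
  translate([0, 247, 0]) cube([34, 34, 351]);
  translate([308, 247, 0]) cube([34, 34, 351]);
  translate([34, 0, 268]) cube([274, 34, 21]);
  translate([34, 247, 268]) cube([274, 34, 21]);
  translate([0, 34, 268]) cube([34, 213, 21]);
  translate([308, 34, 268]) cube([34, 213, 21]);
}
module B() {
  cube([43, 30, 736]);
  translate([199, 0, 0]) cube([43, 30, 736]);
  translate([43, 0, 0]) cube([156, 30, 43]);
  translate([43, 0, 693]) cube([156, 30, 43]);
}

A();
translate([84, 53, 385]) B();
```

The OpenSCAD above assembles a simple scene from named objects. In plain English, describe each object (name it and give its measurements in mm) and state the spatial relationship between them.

A is a four-legged stool. The seat is a 342×281×34 mm slab whose top surface is at z = 385 mm; four square legs, each 34×34 mm in cross-section, run from the floor (z = 0) to the underside of the seat, each flush with a corner of the seat. Four stretchers, 34 mm wide and 21 mm tall, connect adjacent legs with their undersides at z = 268 mm, each running between the inner faces of the legs it joins and aligned with the legs' outer faces on the other axis.

B is a picture frame with a 156×650 mm rectangular opening (x by z) and a uniform 43 mm border on every side. Frame depth is 30 mm along y. It is built from two vertical stiles running the full outside height and two horizontal rails spanning the gap between the stiles.

The picture frame is on top of the stool.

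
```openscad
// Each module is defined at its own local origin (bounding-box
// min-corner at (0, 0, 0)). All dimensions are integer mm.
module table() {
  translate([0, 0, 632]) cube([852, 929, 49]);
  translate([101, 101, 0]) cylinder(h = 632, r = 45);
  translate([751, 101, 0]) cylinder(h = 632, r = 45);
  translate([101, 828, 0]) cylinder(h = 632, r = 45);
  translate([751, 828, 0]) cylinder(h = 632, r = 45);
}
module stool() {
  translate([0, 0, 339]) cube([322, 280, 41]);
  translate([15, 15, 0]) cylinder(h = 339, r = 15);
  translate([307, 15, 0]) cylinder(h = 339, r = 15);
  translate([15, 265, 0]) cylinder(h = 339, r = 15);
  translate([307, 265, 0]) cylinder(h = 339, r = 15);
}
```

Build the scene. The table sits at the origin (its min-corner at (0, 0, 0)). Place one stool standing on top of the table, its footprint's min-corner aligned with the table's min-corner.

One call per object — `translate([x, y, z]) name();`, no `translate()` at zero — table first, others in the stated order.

table();
translate([0, 0, 681]) stool();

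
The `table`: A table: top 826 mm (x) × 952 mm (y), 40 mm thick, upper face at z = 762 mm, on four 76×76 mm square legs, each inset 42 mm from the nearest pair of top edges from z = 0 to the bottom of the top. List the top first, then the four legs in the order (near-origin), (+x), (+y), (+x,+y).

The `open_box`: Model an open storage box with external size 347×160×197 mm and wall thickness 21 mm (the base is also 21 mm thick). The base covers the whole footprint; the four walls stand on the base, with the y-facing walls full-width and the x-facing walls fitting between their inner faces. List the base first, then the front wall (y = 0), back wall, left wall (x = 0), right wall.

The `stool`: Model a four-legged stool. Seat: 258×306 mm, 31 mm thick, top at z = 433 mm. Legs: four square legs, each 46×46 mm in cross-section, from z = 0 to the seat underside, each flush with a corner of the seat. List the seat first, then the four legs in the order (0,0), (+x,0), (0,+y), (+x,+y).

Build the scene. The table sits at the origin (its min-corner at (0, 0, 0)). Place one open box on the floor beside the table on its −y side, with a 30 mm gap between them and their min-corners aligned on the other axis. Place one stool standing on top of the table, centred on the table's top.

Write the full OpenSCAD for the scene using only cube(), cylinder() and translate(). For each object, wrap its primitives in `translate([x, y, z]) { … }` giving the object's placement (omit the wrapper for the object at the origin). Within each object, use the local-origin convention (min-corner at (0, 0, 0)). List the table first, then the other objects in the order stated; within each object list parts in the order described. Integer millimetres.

translate([0, 0, 722]) cube([826, 952, 40]);
translate([42, 42, 0]) cube([76, 76, 722]);
translate([708, 42, 0]) cube([76, 76, 722]);
translate([42, 834, 0]) cube([76, 76, 722]);
translate([708, 834, 0]) cube([76, 76, 722]);
translate([0, -190, 0]) {
  cube([347, 160, 21]);
  translate([0, 0, 21]) cube([347, 21, 176]);
  translate([0, 139, 21]) cube([347, 21, 176]);
  translate([0, 21, 21]) cube([21, 118, 176]);
  translate([326, 21, 21]) cube([21, 118, 176]);
}
translate([284, 323, 762]) {
  translate([0, 0, 402]) cube([258, 306, 31]);
  cube([46, 46, 402]);
  translate([212, 0, 0]) cube([46, 46, 402]);
  translate([0, 260, 0]) cube([46, 46, 402]);
  translate([212, 260, 0]) cube([46, 46, 402]);
}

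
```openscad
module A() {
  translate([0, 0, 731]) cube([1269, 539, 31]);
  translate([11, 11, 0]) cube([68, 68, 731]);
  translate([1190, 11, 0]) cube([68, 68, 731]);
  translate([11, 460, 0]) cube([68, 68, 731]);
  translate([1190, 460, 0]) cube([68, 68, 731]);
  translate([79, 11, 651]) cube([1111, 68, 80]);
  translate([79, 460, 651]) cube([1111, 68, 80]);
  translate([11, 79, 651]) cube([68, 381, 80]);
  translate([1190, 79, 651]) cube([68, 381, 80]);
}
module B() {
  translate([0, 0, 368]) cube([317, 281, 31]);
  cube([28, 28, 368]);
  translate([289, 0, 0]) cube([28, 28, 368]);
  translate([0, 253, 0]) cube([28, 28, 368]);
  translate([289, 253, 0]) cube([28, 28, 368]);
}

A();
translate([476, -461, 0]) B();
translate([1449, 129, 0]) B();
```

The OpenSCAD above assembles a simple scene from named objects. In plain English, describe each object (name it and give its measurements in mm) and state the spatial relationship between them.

A is a rectangular dining table. The top is 1269×539×31 mm with its upper surface at z = 762 mm. It stands on four 68×68 mm square legs, each inset 11 mm from the nearest pair of top edges, running from the floor to the underside of the top. Four apron rails, 68 mm thick and 80 mm tall, run between adjacent legs with their top edges flush with the underside of the top and their outer faces flush with the legs' outer faces.

B is a four-legged stool. The seat is a 317×281×31 mm slab whose top surface is at z = 399 mm; four square legs, each 28×28 mm in cross-section, run from the floor (z = 0) to the underside of the seat, each flush with a corner of the seat.

Two stools sit around the table at the −y, +x sides.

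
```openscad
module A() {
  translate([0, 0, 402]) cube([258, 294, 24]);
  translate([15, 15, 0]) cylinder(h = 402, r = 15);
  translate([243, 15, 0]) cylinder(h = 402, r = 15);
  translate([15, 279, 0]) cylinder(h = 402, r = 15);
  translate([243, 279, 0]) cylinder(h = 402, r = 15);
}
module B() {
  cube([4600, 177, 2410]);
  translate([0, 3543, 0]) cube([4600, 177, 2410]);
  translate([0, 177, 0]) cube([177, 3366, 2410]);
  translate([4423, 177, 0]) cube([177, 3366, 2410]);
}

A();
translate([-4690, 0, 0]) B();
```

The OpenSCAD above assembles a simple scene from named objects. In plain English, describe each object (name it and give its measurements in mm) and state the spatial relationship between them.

A is a four-legged stool. The seat is 258×294 mm, 24 mm thick, top at z = 426 mm. It stands on four round legs, each 30 mm in diameter, from z = 0 to the seat underside, each leg's axis is inset half a diameter from the nearest pair of seat edges (so the leg's bounding box is flush with the corner).

B is the wall frame of a small rectangular building: four walls, each 2410 mm tall and 177 mm thick, enclosing a footprint 4600 mm (x) by 3720 mm (y) outside-to-outside, with no floor or roof. The front and back walls (the −y and +y sides) span the full width; the two side walls fit between them.

The house frame is on the floor beside the stool on its −x side.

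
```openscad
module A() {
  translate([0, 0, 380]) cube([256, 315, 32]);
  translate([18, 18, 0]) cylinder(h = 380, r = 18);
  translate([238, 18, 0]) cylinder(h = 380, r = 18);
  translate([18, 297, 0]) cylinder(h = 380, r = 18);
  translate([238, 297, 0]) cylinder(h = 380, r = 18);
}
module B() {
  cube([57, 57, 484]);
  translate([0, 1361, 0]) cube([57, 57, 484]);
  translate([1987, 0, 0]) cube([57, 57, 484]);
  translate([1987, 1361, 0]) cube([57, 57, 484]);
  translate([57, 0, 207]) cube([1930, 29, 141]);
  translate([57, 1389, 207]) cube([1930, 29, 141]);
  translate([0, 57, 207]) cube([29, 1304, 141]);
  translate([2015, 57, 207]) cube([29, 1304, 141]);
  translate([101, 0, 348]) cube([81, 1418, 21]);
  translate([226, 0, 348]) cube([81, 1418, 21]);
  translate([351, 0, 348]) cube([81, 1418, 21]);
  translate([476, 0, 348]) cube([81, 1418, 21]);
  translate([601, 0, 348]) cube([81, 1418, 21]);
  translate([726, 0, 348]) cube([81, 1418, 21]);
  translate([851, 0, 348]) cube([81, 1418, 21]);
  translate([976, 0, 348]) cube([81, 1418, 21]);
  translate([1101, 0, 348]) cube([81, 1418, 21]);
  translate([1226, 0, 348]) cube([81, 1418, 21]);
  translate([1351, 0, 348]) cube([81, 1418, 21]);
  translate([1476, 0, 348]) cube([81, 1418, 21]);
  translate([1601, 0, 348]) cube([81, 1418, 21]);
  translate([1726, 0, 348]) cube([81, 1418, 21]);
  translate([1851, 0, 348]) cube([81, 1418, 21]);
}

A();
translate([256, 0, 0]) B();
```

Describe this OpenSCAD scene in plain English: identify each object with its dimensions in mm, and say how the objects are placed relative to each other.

A is a simple wooden stool: a rectangular seat 256 mm (x) by 315 mm (y), 32 mm thick, top face at z = 412 mm, on four round legs, each 36 mm in diameter. The legs rest on z = 0, each leg's axis is inset half a diameter from the nearest pair of seat edges (so the leg's bounding box is flush with the corner).

B is a bed frame 2044 mm long (x) by 1418 mm wide (y). Four 57×57 mm corner posts, 484 mm tall, at the corners of the footprint. Four rails of 29 mm thickness and 141 mm height run between adjacent posts with their undersides at z = 207 mm, their outer faces flush with the outside of the frame (the two x-running rails run between the posts' inner faces; the two y-running rails run between the posts' inner faces). 15 slats, each 81 mm wide (x) and 21 mm thick, lie across the top of the two x-running rails, running the full 1418 mm width of the frame in y; the slats are evenly spaced along x between the inner faces of the end posts with equal gaps (rounded down to the nearest mm) at the −x end and between each pair — any rounding remainder accumulates at the +x end.

The bed frame is against the stool's +x side, with their −y faces flush.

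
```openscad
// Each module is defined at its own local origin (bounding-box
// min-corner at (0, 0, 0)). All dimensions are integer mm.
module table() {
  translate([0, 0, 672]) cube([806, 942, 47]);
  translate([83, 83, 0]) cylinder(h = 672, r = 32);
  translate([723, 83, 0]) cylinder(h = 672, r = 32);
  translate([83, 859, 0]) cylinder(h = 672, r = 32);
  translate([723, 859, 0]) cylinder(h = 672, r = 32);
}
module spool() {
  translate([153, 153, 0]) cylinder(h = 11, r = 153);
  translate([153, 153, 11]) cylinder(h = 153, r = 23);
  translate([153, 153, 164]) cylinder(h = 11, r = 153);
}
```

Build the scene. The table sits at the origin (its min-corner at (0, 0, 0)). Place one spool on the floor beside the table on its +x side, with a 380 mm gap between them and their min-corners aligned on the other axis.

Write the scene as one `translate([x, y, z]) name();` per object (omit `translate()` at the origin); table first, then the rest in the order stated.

table();
translate([1186, 0, 0]) spool();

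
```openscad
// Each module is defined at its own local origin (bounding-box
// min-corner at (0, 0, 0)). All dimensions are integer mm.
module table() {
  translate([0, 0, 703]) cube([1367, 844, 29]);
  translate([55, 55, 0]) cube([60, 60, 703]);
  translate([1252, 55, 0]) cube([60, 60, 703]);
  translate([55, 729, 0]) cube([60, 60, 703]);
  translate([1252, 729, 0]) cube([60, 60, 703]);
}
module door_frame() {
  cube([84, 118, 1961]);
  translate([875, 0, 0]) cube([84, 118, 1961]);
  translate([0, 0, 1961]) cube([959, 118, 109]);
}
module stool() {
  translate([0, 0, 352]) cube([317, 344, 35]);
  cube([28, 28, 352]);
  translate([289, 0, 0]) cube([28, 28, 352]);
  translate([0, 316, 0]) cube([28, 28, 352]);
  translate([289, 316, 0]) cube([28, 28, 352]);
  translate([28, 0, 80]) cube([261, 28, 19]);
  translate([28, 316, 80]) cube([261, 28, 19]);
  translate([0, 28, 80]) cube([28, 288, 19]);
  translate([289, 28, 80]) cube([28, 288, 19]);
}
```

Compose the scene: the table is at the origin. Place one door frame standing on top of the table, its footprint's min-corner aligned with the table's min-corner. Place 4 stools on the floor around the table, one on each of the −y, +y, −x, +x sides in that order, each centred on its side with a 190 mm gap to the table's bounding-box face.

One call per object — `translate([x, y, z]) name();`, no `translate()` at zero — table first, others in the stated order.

table();
translate([0, 0, 732]) door_frame();
translate([525, -534, 0]) stool();
translate([525, 1034, 0]) stool();
translate([-507, 250, 0]) stool();
translate([1557, 250, 0]) stool();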